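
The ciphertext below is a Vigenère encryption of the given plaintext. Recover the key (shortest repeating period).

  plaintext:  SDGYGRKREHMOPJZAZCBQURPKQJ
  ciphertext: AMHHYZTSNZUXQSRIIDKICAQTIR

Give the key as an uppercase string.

  i= 0: A-S =  8 → I
  i= 1: M-D =  9 → J
  i= 2: H-G =  1 → B
  i= 3: H-Y =  9 → J
  i= 4: Y-G = 18 → S
  i= 5: Z-R =  8 → I
  i= 6: T-K =  9 → J
  i= 7: S-R =  1 → B
  i= 8: N-E =  9 → J
  i= 9: Z-H = 18 → S
  i=10: U-M =  8 → I
  i=11: X-O =  9 → J
  i=12: Q-P =  1 → B
  i=13: S-J =  9 → J
  i=14: R-Z = 18 → S
  i=15: I-A =  8 → I
  i=16: I-Z =  9 → J
  i=17: D-C =  1 → B
  i=18: K-B =  9 → J
  i=19: I-Q = 18 → S
  i=20: C-U =  8 → I
  i=21: A-R =  9 → J
  i=22: Q-P =  1 → B
  i=23: T-K =  9 → J
  i=24: I-Q = 18 → S
  i=25: R-J =  8 → I
  shifts repeat with period 5: IJBJS

IJBJS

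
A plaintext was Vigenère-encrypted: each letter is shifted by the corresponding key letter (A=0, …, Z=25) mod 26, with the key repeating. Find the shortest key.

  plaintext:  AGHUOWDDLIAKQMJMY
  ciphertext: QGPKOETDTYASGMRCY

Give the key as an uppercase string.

QAI

  i= 0: Q-A = 16 → Q
  i= 1: G-G =  0 → A
  i= 2: P-H =  8 → I
  i= 3: K-U = 16 → Q
  i= 4: O-O =  0 → A
  i= 5: E-W =  8 → I
  i= 6: T-D = 16 → Q
  i= 7: D-D =  0 → A
  i= 8: T-L =  8 → I
  i= 9: Y-I = 16 → Q
  i=10: A-A =  0 → A
  i=11: S-K =  8 → I
  i=12: G-Q = 16 → Q
  i=13: M-M =  0 → A
  i=14: R-J =  8 → I
  i=15: C-M = 16 → Q
  i=16: Y-Y =  0 → A
  shifts repeat with period 3: QAI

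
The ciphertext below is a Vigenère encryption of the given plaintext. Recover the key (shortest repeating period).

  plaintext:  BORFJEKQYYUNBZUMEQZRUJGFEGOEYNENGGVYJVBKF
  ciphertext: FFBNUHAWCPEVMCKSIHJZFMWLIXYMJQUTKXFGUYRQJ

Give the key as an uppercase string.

  i= 0: F-B =  4 → E
  i= 1: F-O = 17 → R
  i= 2: B-R = 10 → K
  i= 3: N-F =  8 → I
  i= 4: U-J = 11 → L
  i= 5: H-E =  3 → D
  i= 6: A-K = 16 → Q
  i= 7: W-Q =  6 → G
  i= 8: C-Y =  4 → E
  i= 9: P-Y = 17 → R
  i=10: E-U = 10 → K
  i=11: V-N =  8 → I
  i=12: M-B = 11 → L
  i=13: C-Z =  3 → D
  i=14: K-U = 16 → Q
  i=15: S-M =  6 → G
  i=16: I-E =  4 → E
  i=17: H-Q = 17 → R
  i=18: J-Z = 10 → K
  i=19: Z-R =  8 → I
  i=20: F-U = 11 → L
  i=21: M-J =  3 → D
  i=22: W-G = 16 → Q
  i=23: L-F =  6 → G
  i=24: I-E =  4 → E
  i=25: X-G = 17 → R
  i=26: Y-O = 10 → K
  i=27: M-E =  8 → I
  i=28: J-Y = 11 → L
  i=29: Q-N =  3 → D
  i=30: U-E = 16 → Q
  i=31: T-N =  6 → G
  i=32: K-G =  4 → E
  i=33: X-G = 17 → R
  i=34: F-V = 10 → K
  i=35: G-Y =  8 → I
  i=36: U-J = 11 → L
  i=37: Y-V =  3 → D
  i=38: R-B = 16 → Q
  i=39: Q-K =  6 → G
  i=40: J-F =  4 → E
  shifts repeat with period 8: ERKILDQG

ERKILDQG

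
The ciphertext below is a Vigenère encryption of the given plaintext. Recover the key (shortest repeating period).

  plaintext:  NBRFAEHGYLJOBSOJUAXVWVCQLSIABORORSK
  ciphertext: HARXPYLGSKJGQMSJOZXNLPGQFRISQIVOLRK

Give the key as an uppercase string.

  i= 0: H-N = 20 → U
  i= 1: A-B = 25 → Z
  i= 2: R-R =  0 → A
  i= 3: X-F = 18 → S
  i= 4: P-A = 15 → P
  i= 5: Y-E = 20 → U
  i= 6: L-H =  4 → E
  i= 7: G-G =  0 → A
  i= 8: S-Y = 20 → U
  i= 9: K-L = 25 → Z
  i=10: J-J =  0 → A
  i=11: G-O = 18 → S
  i=12: Q-B = 15 → P
  i=13: M-S = 20 → U
  i=14: S-O =  4 → E
  i=15: J-J =  0 → A
  i=16: O-U = 20 → U
  i=17: Z-A = 25 → Z
  i=18: X-X =  0 → A
  i=19: N-V = 18 → S
  i=20: L-W = 15 → P
  i=21: P-V = 20 → U
  i=22: G-C =  4 → E
  i=23: Q-Q =  0 → A
  i=24: F-L = 20 → U
  i=25: R-S = 25 → Z
  i=26: I-I =  0 → A
  i=27: S-A = 18 → S
  i=28: Q-B = 15 → P
  i=29: I-O = 20 → U
  i=30: V-R =  4 → E
  i=31: O-O =  0 → A
  i=32: L-R = 20 → U
  i=33: R-S = 25 → Z
  i=34: K-K =  0 → A
  shifts repeat with period 8: UZASPUEA

UZASPUEA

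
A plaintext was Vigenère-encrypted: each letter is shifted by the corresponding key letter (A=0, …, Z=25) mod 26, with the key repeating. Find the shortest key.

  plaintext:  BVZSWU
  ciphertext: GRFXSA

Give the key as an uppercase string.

FWG

  i= 0: G-B =  5 → F
  i= 1: R-V = 22 → W
  i= 2: F-Z =  6 → G
  i= 3: X-S =  5 → F
  i= 4: S-W = 22 → W
  i= 5: A-U =  6 → G
  shifts repeat with period 3: FWG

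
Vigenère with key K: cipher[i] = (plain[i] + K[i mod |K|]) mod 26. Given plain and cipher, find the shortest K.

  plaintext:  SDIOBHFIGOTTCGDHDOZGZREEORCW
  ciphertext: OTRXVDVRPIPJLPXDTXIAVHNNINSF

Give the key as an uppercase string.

WQJJU

  i= 0: O-S = 22 → W
  i= 1: T-D = 16 → Q
  i= 2: R-I =  9 → J
  i= 3: X-O =  9 → J
  i= 4: V-B = 20 → U
  i= 5: D-H = 22 → W
  i= 6: V-F = 16 → Q
  i= 7: R-I =  9 → J
  i= 8: P-G =  9 → J
  i= 9: I-O = 20 → U
  i=10: P-T = 22 → W
  i=11: J-T = 16 → Q
  i=12: L-C =  9 → J
  i=13: P-G =  9 → J
  i=14: X-D = 20 → U
  i=15: D-H = 22 → W
  i=16: T-D = 16 → Q
  i=17: X-O =  9 → J
  i=18: I-Z =  9 → J
  i=19: A-G = 20 → U
  i=20: V-Z = 22 → W
  i=21: H-R = 16 → Q
  i=22: N-E =  9 → J
  i=23: N-E =  9 → J
  i=24: I-O = 20 → U
  i=25: N-R = 22 → W
  i=26: S-C = 16 → Q
  i=27: F-W =  9 → J
  shifts repeat with period 5: WQJJU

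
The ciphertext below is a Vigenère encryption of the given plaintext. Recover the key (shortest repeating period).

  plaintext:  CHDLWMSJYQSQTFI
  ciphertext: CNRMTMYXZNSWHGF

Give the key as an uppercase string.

AGOBX

  i= 0: C-C =  0 → A
  i= 1: N-H =  6 → G
  i= 2: R-D = 14 → O
  i= 3: M-L =  1 → B
  i= 4: T-W = 23 → X
  i= 5: M-M =  0 → A
  i= 6: Y-S =  6 → G
  i= 7: X-J = 14 → O
  i= 8: Z-Y =  1 → B
  i= 9: N-Q = 23 → X
  i=10: S-S =  0 → A
  i=11: W-Q =  6 → G
  i=12: H-T = 14 → O
  i=13: G-F =  1 → B
  i=14: F-I = 23 → X
  shifts repeat with period 5: AGOBX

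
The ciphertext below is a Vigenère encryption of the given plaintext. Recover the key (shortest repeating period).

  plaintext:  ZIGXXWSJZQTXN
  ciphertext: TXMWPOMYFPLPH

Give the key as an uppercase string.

  i= 0: T-Z = 20 → U
  i= 1: X-I = 15 → P
  i= 2: M-G =  6 → G
  i= 3: W-X = 25 → Z
  i= 4: P-X = 18 → S
  i= 5: O-W = 18 → S
  i= 6: M-S = 20 → U
  i= 7: Y-J = 15 → P
  i= 8: F-Z =  6 → G
  i= 9: P-Q = 25 → Z
  i=10: L-T = 18 → S
  i=11: P-X = 18 → S
  i=12: H-N = 20 → U
  shifts repeat with period 6: UPGZSS

UPGZSS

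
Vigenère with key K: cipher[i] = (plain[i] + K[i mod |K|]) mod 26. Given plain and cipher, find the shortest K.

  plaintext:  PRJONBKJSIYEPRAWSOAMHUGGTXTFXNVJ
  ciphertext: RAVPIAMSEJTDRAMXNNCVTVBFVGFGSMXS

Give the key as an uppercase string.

  i= 0: R-P =  2 → C
  i= 1: A-R =  9 → J
  i= 2: V-J = 12 → M
  i= 3: P-O =  1 → B
  i= 4: I-N = 21 → V
  i= 5: A-B = 25 → Z
  i= 6: M-K =  2 → C
  i= 7: S-J =  9 → J
  i= 8: E-S = 12 → M
  i= 9: J-I =  1 → B
  i=10: T-Y = 21 → V
  i=11: D-E = 25 → Z
  i=12: R-P =  2 → C
  i=13: A-R =  9 → J
  i=14: M-A = 12 → M
  i=15: X-W =  1 → B
  i=16: N-S = 21 → V
  i=17: N-O = 25 → Z
  i=18: C-A =  2 → C
  i=19: V-M =  9 → J
  i=20: T-H = 12 → M
  i=21: V-U =  1 → B
  i=22: B-G = 21 → V
  i=23: F-G = 25 → Z
  i=24: V-T =  2 → C
  i=25: G-X =  9 → J
  i=26: F-T = 12 → M
  i=27: G-F =  1 → B
  i=28: S-X = 21 → V
  i=29: M-N = 25 → Z
  i=30: X-V =  2 → C
  i=31: S-J =  9 → J
  shifts repeat with period 6: CJMBVZ

CJMBVZ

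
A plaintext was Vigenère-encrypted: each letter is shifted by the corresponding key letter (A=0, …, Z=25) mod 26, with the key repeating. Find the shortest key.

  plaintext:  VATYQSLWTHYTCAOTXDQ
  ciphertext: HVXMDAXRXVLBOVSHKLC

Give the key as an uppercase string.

MVEONI

  i= 0: H-V = 12 → M
  i= 1: V-A = 21 → V
  i= 2: X-T =  4 → E
  i= 3: M-Y = 14 → O
  i= 4: D-Q = 13 → N
  i= 5: A-S =  8 → I
  i= 6: X-L = 12 → M
  i= 7: R-W = 21 → V
  i= 8: X-T =  4 → E
  i= 9: V-H = 14 → O
  i=10: L-Y = 13 → N
  i=11: B-T =  8 → I
  i=12: O-C = 12 → M
  i=13: V-A = 21 → V
  i=14: S-O =  4 → E
  i=15: H-T = 14 → O
  i=16: K-X = 13 → N
  i=17: L-D =  8 → I
  i=18: C-Q = 12 → M
  shifts repeat with period 6: MVEONI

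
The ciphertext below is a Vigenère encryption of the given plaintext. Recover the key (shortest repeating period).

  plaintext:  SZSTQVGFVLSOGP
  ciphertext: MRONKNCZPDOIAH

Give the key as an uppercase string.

USWU

  i= 0: M-S = 20 → U
  i= 1: R-Z = 18 → S
  i= 2: O-S = 22 → W
  i= 3: N-T = 20 → U
  i= 4: K-Q = 20 → U
  i= 5: N-V = 18 → S
  i= 6: C-G = 22 → W
  i= 7: Z-F = 20 → U
  i= 8: P-V = 20 → U
  i= 9: D-L = 18 → S
  i=10: O-S = 22 → W
  i=11: I-O = 20 → U
  i=12: A-G = 20 → U
  i=13: H-P = 18 → S
  shifts repeat with period 4: USWU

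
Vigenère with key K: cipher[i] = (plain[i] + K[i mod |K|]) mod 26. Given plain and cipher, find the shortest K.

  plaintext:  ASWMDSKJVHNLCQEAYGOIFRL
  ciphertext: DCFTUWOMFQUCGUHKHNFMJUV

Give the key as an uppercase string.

  i= 0: D-A =  3 → D
  i= 1: C-S = 10 → K
  i= 2: F-W =  9 → J
  i= 3: T-M =  7 → H
  i= 4: U-D = 17 → R
  i= 5: W-S =  4 → E
  i= 6: O-K =  4 → E
  i= 7: M-J =  3 → D
  i= 8: F-V = 10 → K
  i= 9: Q-H =  9 → J
  i=10: U-N =  7 → H
  i=11: C-L = 17 → R
  i=12: G-C =  4 → E
  i=13: U-Q =  4 → E
  i=14: H-E =  3 → D
  i=15: K-A = 10 → K
  i=16: H-Y =  9 → J
  i=17: N-G =  7 → H
  i=18: F-O = 17 → R
  i=19: M-I =  4 → E
  i=20: J-F =  4 → E
  i=21: U-R =  3 → D
  i=22: V-L = 10 → K
  shifts repeat with period 7: DKJHREE

DKJHREE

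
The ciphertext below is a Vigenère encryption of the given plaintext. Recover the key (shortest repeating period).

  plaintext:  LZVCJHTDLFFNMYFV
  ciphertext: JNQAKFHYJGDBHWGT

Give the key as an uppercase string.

YOVYB

  i= 0: J-L = 24 → Y
  i= 1: N-Z = 14 → O
  i= 2: Q-V = 21 → V
  i= 3: A-C = 24 → Y
  i= 4: K-J =  1 → B
  i= 5: F-H = 24 → Y
  i= 6: H-T = 14 → O
  i= 7: Y-D = 21 → V
  i= 8: J-L = 24 → Y
  i= 9: G-F =  1 → B
  i=10: D-F = 24 → Y
  i=11: B-N = 14 → O
  i=12: H-M = 21 → V
  i=13: W-Y = 24 → Y
  i=14: G-F =  1 → B
  i=15: T-V = 24 → Y
  shifts repeat with period 5: YOVYB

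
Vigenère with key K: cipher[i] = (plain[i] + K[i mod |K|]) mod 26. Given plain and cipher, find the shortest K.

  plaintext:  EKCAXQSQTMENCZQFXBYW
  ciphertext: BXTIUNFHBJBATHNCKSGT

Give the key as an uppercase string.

XNRIX

  i= 0: B-E = 23 → X
  i= 1: X-K = 13 → N
  i= 2: T-C = 17 → R
  i= 3: I-A =  8 → I
  i= 4: U-X = 23 → X
  i= 5: N-Q = 23 → X
  i= 6: F-S = 13 → N
  i= 7: H-Q = 17 → R
  i= 8: B-T =  8 → I
  i= 9: J-M = 23 → X
  i=10: B-E = 23 → X
  i=11: A-N = 13 → N
  i=12: T-C = 17 → R
  i=13: H-Z =  8 → I
  i=14: N-Q = 23 → X
  i=15: C-F = 23 → X
  i=16: K-X = 13 → N
  i=17: S-B = 17 → R
  i=18: G-Y =  8 → I
  i=19: T-W = 23 → X
  shifts repeat with period 5: XNRIX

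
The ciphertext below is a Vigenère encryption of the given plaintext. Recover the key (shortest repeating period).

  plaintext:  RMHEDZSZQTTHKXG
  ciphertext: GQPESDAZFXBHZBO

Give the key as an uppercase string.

PEIA

  i= 0: G-R = 15 → P
  i= 1: Q-M =  4 → E
  i= 2: P-H =  8 → I
  i= 3: E-E =  0 → A
  i= 4: S-D = 15 → P
  i= 5: D-Z =  4 → E
  i= 6: A-S =  8 → I
  i= 7: Z-Z =  0 → A
  i= 8: F-Q = 15 → P
  i= 9: X-T =  4 → E
  i=10: B-T =  8 → I
  i=11: H-H =  0 → A
  i=12: Z-K = 15 → P
  i=13: B-X =  4 → E
  i=14: O-G =  8 → I
  shifts repeat with period 4: PEIA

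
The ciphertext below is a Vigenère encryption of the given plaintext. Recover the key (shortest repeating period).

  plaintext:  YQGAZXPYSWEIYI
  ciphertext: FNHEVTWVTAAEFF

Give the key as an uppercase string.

  i= 0: F-Y =  7 → H
  i= 1: N-Q = 23 → X
  i= 2: H-G =  1 → B
  i= 3: E-A =  4 → E
  i= 4: V-Z = 22 → W
  i= 5: T-X = 22 → W
  i= 6: W-P =  7 → H
  i= 7: V-Y = 23 → X
  i= 8: T-S =  1 → B
  i= 9: A-W =  4 → E
  i=10: A-E = 22 → W
  i=11: E-I = 22 → W
  i=12: F-Y =  7 → H
  i=13: F-I = 23 → X
  shifts repeat with period 6: HXBEWW

HXBEWW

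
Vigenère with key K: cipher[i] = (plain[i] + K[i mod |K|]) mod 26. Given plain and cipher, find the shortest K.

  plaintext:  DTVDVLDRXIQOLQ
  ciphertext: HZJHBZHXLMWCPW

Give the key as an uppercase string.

  i= 0: H-D =  4 → E
  i= 1: Z-T =  6 → G
  i= 2: J-V = 14 → O
  i= 3: H-D =  4 → E
  i= 4: B-V =  6 → G
  i= 5: Z-L = 14 → O
  i= 6: H-D =  4 → E
  i= 7: X-R =  6 → G
  i= 8: L-X = 14 → O
  i= 9: M-I =  4 → E
  i=10: W-Q =  6 → G
  i=11: C-O = 14 → O
  i=12: P-L =  4 → E
  i=13: W-Q =  6 → G
  shifts repeat with period 3: EGO

EGO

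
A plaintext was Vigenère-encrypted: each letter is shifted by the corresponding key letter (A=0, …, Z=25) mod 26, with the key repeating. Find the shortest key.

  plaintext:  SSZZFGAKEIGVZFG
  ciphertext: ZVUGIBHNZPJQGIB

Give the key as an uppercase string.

  i= 0: Z-S =  7 → H
  i= 1: V-S =  3 → D
  i= 2: U-Z = 21 → V
  i= 3: G-Z =  7 → H
  i= 4: I-F =  3 → D
  i= 5: B-G = 21 → V
  i= 6: H-A =  7 → H
  i= 7: N-K =  3 → D
  i= 8: Z-E = 21 → V
  i= 9: P-I =  7 → H
  i=10: J-G =  3 → D
  i=11: Q-V = 21 → V
  i=12: G-Z =  7 → H
  i=13: I-F =  3 → D
  i=14: B-G = 21 → V
  shifts repeat with period 3: HDV

HDV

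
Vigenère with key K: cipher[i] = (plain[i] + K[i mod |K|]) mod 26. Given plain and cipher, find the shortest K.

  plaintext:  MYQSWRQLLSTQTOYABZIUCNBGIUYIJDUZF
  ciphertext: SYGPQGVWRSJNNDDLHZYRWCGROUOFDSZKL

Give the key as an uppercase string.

  i= 0: S-M =  6 → G
  i= 1: Y-Y =  0 → A
  i= 2: G-Q = 16 → Q
  i= 3: P-S = 23 → X
  i= 4: Q-W = 20 → U
  i= 5: G-R = 15 → P
  i= 6: V-Q =  5 → F
  i= 7: W-L = 11 → L
  i= 8: R-L =  6 → G
  i= 9: S-S =  0 → A
  i=10: J-T = 16 → Q
  i=11: N-Q = 23 → X
  i=12: N-T = 20 → U
  i=13: D-O = 15 → P
  i=14: D-Y =  5 → F
  i=15: L-A = 11 → L
  i=16: H-B =  6 → G
  i=17: Z-Z =  0 → A
  i=18: Y-I = 16 → Q
  i=19: R-U = 23 → X
  i=20: W-C = 20 → U
  i=21: C-N = 15 → P
  i=22: G-B =  5 → F
  i=23: R-G = 11 → L
  i=24: O-I =  6 → G
  i=25: U-U =  0 → A
  i=26: O-Y = 16 → Q
  i=27: F-I = 23 → X
  i=28: D-J = 20 → U
  i=29: S-D = 15 → P
  i=30: Z-U =  5 → F
  i=31: K-Z = 11 → L
  i=32: L-F =  6 → G
  shifts repeat with period 8: GAQXUPFL

GAQXUPFL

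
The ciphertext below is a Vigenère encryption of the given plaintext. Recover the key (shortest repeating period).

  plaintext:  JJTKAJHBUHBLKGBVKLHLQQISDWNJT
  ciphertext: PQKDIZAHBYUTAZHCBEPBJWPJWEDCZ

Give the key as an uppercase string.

GHRTIQT

  i= 0: P-J =  6 → G
  i= 1: Q-J =  7 → H
  i= 2: K-T = 17 → R
  i= 3: D-K = 19 → T
  i= 4: I-A =  8 → I
  i= 5: Z-J = 16 → Q
  i= 6: A-H = 19 → T
  i= 7: H-B =  6 → G
  i= 8: B-U =  7 → H
  i= 9: Y-H = 17 → R
  i=10: U-B = 19 → T
  i=11: T-L =  8 → I
  i=12: A-K = 16 → Q
  i=13: Z-G = 19 → T
  i=14: H-B =  6 → G
  i=15: C-V =  7 → H
  i=16: B-K = 17 → R
  i=17: E-L = 19 → T
  i=18: P-H =  8 → I
  i=19: B-L = 16 → Q
  i=20: J-Q = 19 → T
  i=21: W-Q =  6 → G
  i=22: P-I =  7 → H
  i=23: J-S = 17 → R
  i=24: W-D = 19 → T
  i=25: E-W =  8 → I
  i=26: D-N = 16 → Q
  i=27: C-J = 19 → T
  i=28: Z-T =  6 → G
  shifts repeat with period 7: GHRTIQT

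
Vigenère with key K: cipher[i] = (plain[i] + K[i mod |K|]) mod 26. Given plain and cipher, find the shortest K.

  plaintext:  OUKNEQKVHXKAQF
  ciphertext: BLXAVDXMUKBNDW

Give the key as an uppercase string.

  i= 0: B-O = 13 → N
  i= 1: L-U = 17 → R
  i= 2: X-K = 13 → N
  i= 3: A-N = 13 → N
  i= 4: V-E = 17 → R
  i= 5: D-Q = 13 → N
  i= 6: X-K = 13 → N
  i= 7: M-V = 17 → R
  i= 8: U-H = 13 → N
  i= 9: K-X = 13 → N
  i=10: B-K = 17 → R
  i=11: N-A = 13 → N
  i=12: D-Q = 13 → N
  i=13: W-F = 17 → R
  shifts repeat with period 3: NRN

NRN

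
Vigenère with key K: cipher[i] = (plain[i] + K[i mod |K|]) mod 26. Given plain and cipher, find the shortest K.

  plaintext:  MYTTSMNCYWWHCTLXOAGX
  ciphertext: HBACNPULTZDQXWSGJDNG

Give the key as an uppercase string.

  i= 0: H-M = 21 → V
  i= 1: B-Y =  3 → D
  i= 2: A-T =  7 → H
  i= 3: C-T =  9 → J
  i= 4: N-S = 21 → V
  i= 5: P-M =  3 → D
  i= 6: U-N =  7 → H
  i= 7: L-C =  9 → J
  i= 8: T-Y = 21 → V
  i= 9: Z-W =  3 → D
  i=10: D-W =  7 → H
  i=11: Q-H =  9 → J
  i=12: X-C = 21 → V
  i=13: W-T =  3 → D
  i=14: S-L =  7 → H
  i=15: G-X =  9 → J
  i=16: J-O = 21 → V
  i=17: D-A =  3 → D
  i=18: N-G =  7 → H
  i=19: G-X =  9 → J
  shifts repeat with period 4: VDHJ

VDHJ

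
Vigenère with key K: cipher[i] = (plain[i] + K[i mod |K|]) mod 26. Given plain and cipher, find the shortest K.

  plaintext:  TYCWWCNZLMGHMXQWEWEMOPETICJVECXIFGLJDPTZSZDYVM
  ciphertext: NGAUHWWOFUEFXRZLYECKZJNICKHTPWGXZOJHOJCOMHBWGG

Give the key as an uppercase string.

UIYYLUJP

  i= 0: N-T = 20 → U
  i= 1: G-Y =  8 → I
  i= 2: A-C = 24 → Y
  i= 3: U-W = 24 → Y
  i= 4: H-W = 11 → L
  i= 5: W-C = 20 → U
  i= 6: W-N =  9 → J
  i= 7: O-Z = 15 → P
  i= 8: F-L = 20 → U
  i= 9: U-M =  8 → I
  i=10: E-G = 24 → Y
  i=11: F-H = 24 → Y
  i=12: X-M = 11 → L
  i=13: R-X = 20 → U
  i=14: Z-Q =  9 → J
  i=15: L-W = 15 → P
  i=16: Y-E = 20 → U
  i=17: E-W =  8 → I
  i=18: C-E = 24 → Y
  i=19: K-M = 24 → Y
  i=20: Z-O = 11 → L
  i=21: J-P = 20 → U
  i=22: N-E =  9 → J
  i=23: I-T = 15 → P
  i=24: C-I = 20 → U
  i=25: K-C =  8 → I
  i=26: H-J = 24 → Y
  i=27: T-V = 24 → Y
  i=28: P-E = 11 → L
  i=29: W-C = 20 → U
  i=30: G-X =  9 → J
  i=31: X-I = 15 → P
  i=32: Z-F = 20 → U
  i=33: O-G =  8 → I
  i=34: J-L = 24 → Y
  i=35: H-J = 24 → Y
  i=36: O-D = 11 → L
  i=37: J-P = 20 → U
  i=38: C-T =  9 → J
  i=39: O-Z = 15 → P
  i=40: M-S = 20 → U
  i=41: H-Z =  8 → I
  i=42: B-D = 24 → Y
  i=43: W-Y = 24 → Y
  i=44: G-V = 11 → L
  i=45: G-M = 20 → U
  shifts repeat with period 8: UIYYLUJP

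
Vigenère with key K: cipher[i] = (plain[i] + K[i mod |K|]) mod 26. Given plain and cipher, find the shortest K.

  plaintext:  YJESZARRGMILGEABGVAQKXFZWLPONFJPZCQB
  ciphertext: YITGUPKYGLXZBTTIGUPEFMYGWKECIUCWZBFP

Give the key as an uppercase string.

  i= 0: Y-Y =  0 → A
  i= 1: I-J = 25 → Z
  i= 2: T-E = 15 → P
  i= 3: G-S = 14 → O
  i= 4: U-Z = 21 → V
  i= 5: P-A = 15 → P
  i= 6: K-R = 19 → T
  i= 7: Y-R =  7 → H
  i= 8: G-G =  0 → A
  i= 9: L-M = 25 → Z
  i=10: X-I = 15 → P
  i=11: Z-L = 14 → O
  i=12: B-G = 21 → V
  i=13: T-E = 15 → P
  i=14: T-A = 19 → T
  i=15: I-B =  7 → H
  i=16: G-G =  0 → A
  i=17: U-V = 25 → Z
  i=18: P-A = 15 → P
  i=19: E-Q = 14 → O
  i=20: F-K = 21 → V
  i=21: M-X = 15 → P
  i=22: Y-F = 19 → T
  i=23: G-Z =  7 → H
  i=24: W-W =  0 → A
  i=25: K-L = 25 → Z
  i=26: E-P = 15 → P
  i=27: C-O = 14 → O
  i=28: I-N = 21 → V
  i=29: U-F = 15 → P
  i=30: C-J = 19 → T
  i=31: W-P =  7 → H
  i=32: Z-Z =  0 → A
  i=33: B-C = 25 → Z
  i=34: F-Q = 15 → P
  i=35: P-B = 14 → O
  shifts repeat with period 8: AZPOVPTH

AZPOVPTH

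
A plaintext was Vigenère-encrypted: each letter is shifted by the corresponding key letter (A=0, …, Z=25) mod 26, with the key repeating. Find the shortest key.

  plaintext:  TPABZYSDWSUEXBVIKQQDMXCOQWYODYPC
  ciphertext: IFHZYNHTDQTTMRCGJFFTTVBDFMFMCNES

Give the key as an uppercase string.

  i= 0: I-T = 15 → P
  i= 1: F-P = 16 → Q
  i= 2: H-A =  7 → H
  i= 3: Z-B = 24 → Y
  i= 4: Y-Z = 25 → Z
  i= 5: N-Y = 15 → P
  i= 6: H-S = 15 → P
  i= 7: T-D = 16 → Q
  i= 8: D-W =  7 → H
  i= 9: Q-S = 24 → Y
  i=10: T-U = 25 → Z
  i=11: T-E = 15 → P
  i=12: M-X = 15 → P
  i=13: R-B = 16 → Q
  i=14: C-V =  7 → H
  i=15: G-I = 24 → Y
  i=16: J-K = 25 → Z
  i=17: F-Q = 15 → P
  i=18: F-Q = 15 → P
  i=19: T-D = 16 → Q
  i=20: T-M =  7 → H
  i=21: V-X = 24 → Y
  i=22: B-C = 25 → Z
  i=23: D-O = 15 → P
  i=24: F-Q = 15 → P
  i=25: M-W = 16 → Q
  i=26: F-Y =  7 → H
  i=27: M-O = 24 → Y
  i=28: C-D = 25 → Z
  i=29: N-Y = 15 → P
  i=30: E-P = 15 → P
  i=31: S-C = 16 → Q
  shifts repeat with period 6: PQHYZP

PQHYZP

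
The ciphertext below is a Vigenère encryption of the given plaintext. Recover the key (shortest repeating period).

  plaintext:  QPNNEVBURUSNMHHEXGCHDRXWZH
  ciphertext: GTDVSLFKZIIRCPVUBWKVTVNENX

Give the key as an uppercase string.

  i= 0: G-Q = 16 → Q
  i= 1: T-P =  4 → E
  i= 2: D-N = 16 → Q
  i= 3: V-N =  8 → I
  i= 4: S-E = 14 → O
  i= 5: L-V = 16 → Q
  i= 6: F-B =  4 → E
  i= 7: K-U = 16 → Q
  i= 8: Z-R =  8 → I
  i= 9: I-U = 14 → O
  i=10: I-S = 16 → Q
  i=11: R-N =  4 → E
  i=12: C-M = 16 → Q
  i=13: P-H =  8 → I
  i=14: V-H = 14 → O
  i=15: U-E = 16 → Q
  i=16: B-X =  4 → E
  i=17: W-G = 16 → Q
  i=18: K-C =  8 → I
  i=19: V-H = 14 → O
  i=20: T-D = 16 → Q
  i=21: V-R =  4 → E
  i=22: N-X = 16 → Q
  i=23: E-W =  8 → I
  i=24: N-Z = 14 → O
  i=25: X-H = 16 → Q
  shifts repeat with period 5: QEQIO

QEQIO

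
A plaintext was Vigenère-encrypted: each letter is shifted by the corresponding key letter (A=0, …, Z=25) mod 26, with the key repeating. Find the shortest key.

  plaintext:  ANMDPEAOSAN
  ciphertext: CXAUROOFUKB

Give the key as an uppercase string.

  i= 0: C-A =  2 → C
  i= 1: X-N = 10 → K
  i= 2: A-M = 14 → O
  i= 3: U-D = 17 → R
  i= 4: R-P =  2 → C
  i= 5: O-E = 10 → K
  i= 6: O-A = 14 → O
  i= 7: F-O = 17 → R
  i= 8: U-S =  2 → C
  i= 9: K-A = 10 → K
  i=10: B-N = 14 → O
  shifts repeat with period 4: CKOR

CKOR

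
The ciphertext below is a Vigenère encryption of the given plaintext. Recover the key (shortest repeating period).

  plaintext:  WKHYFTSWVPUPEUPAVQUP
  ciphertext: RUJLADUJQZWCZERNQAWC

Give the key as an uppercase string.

VKCN

  i= 0: R-W = 21 → V
  i= 1: U-K = 10 → K
  i= 2: J-H =  2 → C
  i= 3: L-Y = 13 → N
  i= 4: A-F = 21 → V
  i= 5: D-T = 10 → K
  i= 6: U-S =  2 → C
  i= 7: J-W = 13 → N
  i= 8: Q-V = 21 → V
  i= 9: Z-P = 10 → K
  i=10: W-U =  2 → C
  i=11: C-P = 13 → N
  i=12: Z-E = 21 → V
  i=13: E-U = 10 → K
  i=14: R-P =  2 → C
  i=15: N-A = 13 → N
  i=16: Q-V = 21 → V
  i=17: A-Q = 10 → K
  i=18: W-U =  2 → C
  i=19: C-P = 13 → N
  shifts repeat with period 4: VKCN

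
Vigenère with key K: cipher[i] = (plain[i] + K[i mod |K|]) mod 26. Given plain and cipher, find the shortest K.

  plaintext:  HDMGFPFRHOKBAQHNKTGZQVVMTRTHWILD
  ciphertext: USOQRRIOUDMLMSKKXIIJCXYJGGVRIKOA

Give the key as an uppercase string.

NPCKMCDX

  i= 0: U-H = 13 → N
  i= 1: S-D = 15 → P
  i= 2: O-M =  2 → C
  i= 3: Q-G = 10 → K
  i= 4: R-F = 12 → M
  i= 5: R-P =  2 → C
  i= 6: I-F =  3 → D
  i= 7: O-R = 23 → X
  i= 8: U-H = 13 → N
  i= 9: D-O = 15 → P
  i=10: M-K =  2 → C
  i=11: L-B = 10 → K
  i=12: M-A = 12 → M
  i=13: S-Q =  2 → C
  i=14: K-H =  3 → D
  i=15: K-N = 23 → X
  i=16: X-K = 13 → N
  i=17: I-T = 15 → P
  i=18: I-G =  2 → C
  i=19: J-Z = 10 → K
  i=20: C-Q = 12 → M
  i=21: X-V =  2 → C
  i=22: Y-V =  3 → D
  i=23: J-M = 23 → X
  i=24: G-T = 13 → N
  i=25: G-R = 15 → P
  i=26: V-T =  2 → C
  i=27: R-H = 10 → K
  i=28: I-W = 12 → M
  i=29: K-I =  2 → C
  i=30: O-L =  3 → D
  i=31: A-D = 23 → X
  shifts repeat with period 8: NPCKMCDX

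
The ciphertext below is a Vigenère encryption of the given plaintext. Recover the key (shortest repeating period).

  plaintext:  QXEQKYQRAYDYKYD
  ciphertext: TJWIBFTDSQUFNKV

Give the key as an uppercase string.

DMSSRH

  i= 0: T-Q =  3 → D
  i= 1: J-X = 12 → M
  i= 2: W-E = 18 → S
  i= 3: I-Q = 18 → S
  i= 4: B-K = 17 → R
  i= 5: F-Y =  7 → H
  i= 6: T-Q =  3 → D
  i= 7: D-R = 12 → M
  i= 8: S-A = 18 → S
  i= 9: Q-Y = 18 → S
  i=10: U-D = 17 → R
  i=11: F-Y =  7 → H
  i=12: N-K =  3 → D
  i=13: K-Y = 12 → M
  i=14: V-D = 18 → S
  shifts repeat with period 6: DMSSRH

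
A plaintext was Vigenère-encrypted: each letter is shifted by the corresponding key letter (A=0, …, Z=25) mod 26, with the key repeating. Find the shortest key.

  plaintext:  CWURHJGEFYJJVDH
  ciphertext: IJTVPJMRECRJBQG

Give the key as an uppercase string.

  i= 0: I-C =  6 → G
  i= 1: J-W = 13 → N
  i= 2: T-U = 25 → Z
  i= 3: V-R =  4 → E
  i= 4: P-H =  8 → I
  i= 5: J-J =  0 → A
  i= 6: M-G =  6 → G
  i= 7: R-E = 13 → N
  i= 8: E-F = 25 → Z
  i= 9: C-Y =  4 → E
  i=10: R-J =  8 → I
  i=11: J-J =  0 → A
  i=12: B-V =  6 → G
  i=13: Q-D = 13 → N
  i=14: G-H = 25 → Z
  shifts repeat with period 6: GNZEIA

GNZEIA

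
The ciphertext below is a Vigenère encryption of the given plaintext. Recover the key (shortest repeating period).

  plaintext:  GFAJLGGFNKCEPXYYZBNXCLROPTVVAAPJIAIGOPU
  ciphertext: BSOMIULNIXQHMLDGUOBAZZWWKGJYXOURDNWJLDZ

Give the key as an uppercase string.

VNODXOFI

  i= 0: B-G = 21 → V
  i= 1: S-F = 13 → N
  i= 2: O-A = 14 → O
  i= 3: M-J =  3 → D
  i= 4: I-L = 23 → X
  i= 5: U-G = 14 → O
  i= 6: L-G =  5 → F
  i= 7: N-F =  8 → I
  i= 8: I-N = 21 → V
  i= 9: X-K = 13 → N
  i=10: Q-C = 14 → O
  i=11: H-E =  3 → D
  i=12: M-P = 23 → X
  i=13: L-X = 14 → O
  i=14: D-Y =  5 → F
  i=15: G-Y =  8 → I
  i=16: U-Z = 21 → V
  i=17: O-B = 13 → N
  i=18: B-N = 14 → O
  i=19: A-X =  3 → D
  i=20: Z-C = 23 → X
  i=21: Z-L = 14 → O
  i=22: W-R =  5 → F
  i=23: W-O =  8 → I
  i=24: K-P = 21 → V
  i=25: G-T = 13 → N
  i=26: J-V = 14 → O
  i=27: Y-V =  3 → D
  i=28: X-A = 23 → X
  i=29: O-A = 14 → O
  i=30: U-P =  5 → F
  i=31: R-J =  8 → I
  i=32: D-I = 21 → V
  i=33: N-A = 13 → N
  i=34: W-I = 14 → O
  i=35: J-G =  3 → D
  i=36: L-O = 23 → X
  i=37: D-P = 14 → O
  i=38: Z-U =  5 → F
  shifts repeat with period 8: VNODXOFI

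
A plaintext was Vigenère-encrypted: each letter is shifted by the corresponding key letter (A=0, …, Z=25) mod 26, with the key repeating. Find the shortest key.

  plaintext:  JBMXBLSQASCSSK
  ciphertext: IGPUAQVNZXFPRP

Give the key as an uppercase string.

  i= 0: I-J = 25 → Z
  i= 1: G-B =  5 → F
  i= 2: P-M =  3 → D
  i= 3: U-X = 23 → X
  i= 4: A-B = 25 → Z
  i= 5: Q-L =  5 → F
  i= 6: V-S =  3 → D
  i= 7: N-Q = 23 → X
  i= 8: Z-A = 25 → Z
  i= 9: X-S =  5 → F
  i=10: F-C =  3 → D
  i=11: P-S = 23 → X
  i=12: R-S = 25 → Z
  i=13: P-K =  5 → F
  shifts repeat with period 4: ZFDX

ZFDX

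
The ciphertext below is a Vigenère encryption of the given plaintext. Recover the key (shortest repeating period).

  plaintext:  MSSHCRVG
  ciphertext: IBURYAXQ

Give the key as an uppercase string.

  i= 0: I-M = 22 → W
  i= 1: B-S =  9 → J
  i= 2: U-S =  2 → C
  i= 3: R-H = 10 → K
  i= 4: Y-C = 22 → W
  i= 5: A-R =  9 → J
  i= 6: X-V =  2 → C
  i= 7: Q-G = 10 → K
  shifts repeat with period 4: WJCK

WJCK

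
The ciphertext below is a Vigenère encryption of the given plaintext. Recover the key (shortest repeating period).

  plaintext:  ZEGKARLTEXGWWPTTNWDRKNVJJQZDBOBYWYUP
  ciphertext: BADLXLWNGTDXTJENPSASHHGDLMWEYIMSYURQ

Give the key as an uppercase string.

  i= 0: B-Z =  2 → C
  i= 1: A-E = 22 → W
  i= 2: D-G = 23 → X
  i= 3: L-K =  1 → B
  i= 4: X-A = 23 → X
  i= 5: L-R = 20 → U
  i= 6: W-L = 11 → L
  i= 7: N-T = 20 → U
  i= 8: G-E =  2 → C
  i= 9: T-X = 22 → W
  i=10: D-G = 23 → X
  i=11: X-W =  1 → B
  i=12: T-W = 23 → X
  i=13: J-P = 20 → U
  i=14: E-T = 11 → L
  i=15: N-T = 20 → U
  i=16: P-N =  2 → C
  i=17: S-W = 22 → W
  i=18: A-D = 23 → X
  i=19: S-R =  1 → B
  i=20: H-K = 23 → X
  i=21: H-N = 20 → U
  i=22: G-V = 11 → L
  i=23: D-J = 20 → U
  i=24: L-J =  2 → C
  i=25: M-Q = 22 → W
  i=26: W-Z = 23 → X
  i=27: E-D =  1 → B
  i=28: Y-B = 23 → X
  i=29: I-O = 20 → U
  i=30: M-B = 11 → L
  i=31: S-Y = 20 → U
  i=32: Y-W =  2 → C
  i=33: U-Y = 22 → W
  i=34: R-U = 23 → X
  i=35: Q-P =  1 → B
  shifts repeat with period 8: CWXBXULU

CWXBXULU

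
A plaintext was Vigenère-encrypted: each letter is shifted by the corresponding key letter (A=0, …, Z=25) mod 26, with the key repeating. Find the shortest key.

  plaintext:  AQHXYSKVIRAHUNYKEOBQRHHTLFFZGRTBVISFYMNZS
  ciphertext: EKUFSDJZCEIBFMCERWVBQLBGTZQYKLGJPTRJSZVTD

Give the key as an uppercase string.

EUNIULZ

  i= 0: E-A =  4 → E
  i= 1: K-Q = 20 → U
  i= 2: U-H = 13 → N
  i= 3: F-X =  8 → I
  i= 4: S-Y = 20 → U
  i= 5: D-S = 11 → L
  i= 6: J-K = 25 → Z
  i= 7: Z-V =  4 → E
  i= 8: C-I = 20 → U
  i= 9: E-R = 13 → N
  i=10: I-A =  8 → I
  i=11: B-H = 20 → U
  i=12: F-U = 11 → L
  i=13: M-N = 25 → Z
  i=14: C-Y =  4 → E
  i=15: E-K = 20 → U
  i=16: R-E = 13 → N
  i=17: W-O =  8 → I
  i=18: V-B = 20 → U
  i=19: B-Q = 11 → L
  i=20: Q-R = 25 → Z
  i=21: L-H =  4 → E
  i=22: B-H = 20 → U
  i=23: G-T = 13 → N
  i=24: T-L =  8 → I
  i=25: Z-F = 20 → U
  i=26: Q-F = 11 → L
  i=27: Y-Z = 25 → Z
  i=28: K-G =  4 → E
  i=29: L-R = 20 → U
  i=30: G-T = 13 → N
  i=31: J-B =  8 → I
  i=32: P-V = 20 → U
  i=33: T-I = 11 → L
  i=34: R-S = 25 → Z
  i=35: J-F =  4 → E
  i=36: S-Y = 20 → U
  i=37: Z-M = 13 → N
  i=38: V-N =  8 → I
  i=39: T-Z = 20 → U
  i=40: D-S = 11 → L
  shifts repeat with period 7: EUNIULZ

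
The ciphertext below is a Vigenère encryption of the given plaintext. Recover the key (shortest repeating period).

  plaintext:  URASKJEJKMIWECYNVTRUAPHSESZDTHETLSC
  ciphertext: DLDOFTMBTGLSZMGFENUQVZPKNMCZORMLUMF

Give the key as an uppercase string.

  i= 0: D-U =  9 → J
  i= 1: L-R = 20 → U
  i= 2: D-A =  3 → D
  i= 3: O-S = 22 → W
  i= 4: F-K = 21 → V
  i= 5: T-J = 10 → K
  i= 6: M-E =  8 → I
  i= 7: B-J = 18 → S
  i= 8: T-K =  9 → J
  i= 9: G-M = 20 → U
  i=10: L-I =  3 → D
  i=11: S-W = 22 → W
  i=12: Z-E = 21 → V
  i=13: M-C = 10 → K
  i=14: G-Y =  8 → I
  i=15: F-N = 18 → S
  i=16: E-V =  9 → J
  i=17: N-T = 20 → U
  i=18: U-R =  3 → D
  i=19: Q-U = 22 → W
  i=20: V-A = 21 → V
  i=21: Z-P = 10 → K
  i=22: P-H =  8 → I
  i=23: K-S = 18 → S
  i=24: N-E =  9 → J
  i=25: M-S = 20 → U
  i=26: C-Z =  3 → D
  i=27: Z-D = 22 → W
  i=28: O-T = 21 → V
  i=29: R-H = 10 → K
  i=30: M-E =  8 → I
  i=31: L-T = 18 → S
  i=32: U-L =  9 → J
  i=33: M-S = 20 → U
  i=34: F-C =  3 → D
  shifts repeat with period 8: JUDWVKIS

JUDWVKIS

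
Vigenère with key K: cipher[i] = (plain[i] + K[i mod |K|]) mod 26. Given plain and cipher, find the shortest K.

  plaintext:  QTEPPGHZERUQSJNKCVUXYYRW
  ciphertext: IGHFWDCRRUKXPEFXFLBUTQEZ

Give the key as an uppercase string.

  i= 0: I-Q = 18 → S
  i= 1: G-T = 13 → N
  i= 2: H-E =  3 → D
  i= 3: F-P = 16 → Q
  i= 4: W-P =  7 → H
  i= 5: D-G = 23 → X
  i= 6: C-H = 21 → V
  i= 7: R-Z = 18 → S
  i= 8: R-E = 13 → N
  i= 9: U-R =  3 → D
  i=10: K-U = 16 → Q
  i=11: X-Q =  7 → H
  i=12: P-S = 23 → X
  i=13: E-J = 21 → V
  i=14: F-N = 18 → S
  i=15: X-K = 13 → N
  i=16: F-C =  3 → D
  i=17: L-V = 16 → Q
  i=18: B-U =  7 → H
  i=19: U-X = 23 → X
  i=20: T-Y = 21 → V
  i=21: Q-Y = 18 → S
  i=22: E-R = 13 → N
  i=23: Z-W =  3 → D
  shifts repeat with period 7: SNDQHXV

SNDQHXV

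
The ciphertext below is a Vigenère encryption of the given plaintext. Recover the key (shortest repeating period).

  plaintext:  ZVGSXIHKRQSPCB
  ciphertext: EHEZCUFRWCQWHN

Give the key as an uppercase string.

  i= 0: E-Z =  5 → F
  i= 1: H-V = 12 → M
  i= 2: E-G = 24 → Y
  i= 3: Z-S =  7 → H
  i= 4: C-X =  5 → F
  i= 5: U-I = 12 → M
  i= 6: F-H = 24 → Y
  i= 7: R-K =  7 → H
  i= 8: W-R =  5 → F
  i= 9: C-Q = 12 → M
  i=10: Q-S = 24 → Y
  i=11: W-P =  7 → H
  i=12: H-C =  5 → F
  i=13: N-B = 12 → M
  shifts repeat with period 4: FMYH

FMYH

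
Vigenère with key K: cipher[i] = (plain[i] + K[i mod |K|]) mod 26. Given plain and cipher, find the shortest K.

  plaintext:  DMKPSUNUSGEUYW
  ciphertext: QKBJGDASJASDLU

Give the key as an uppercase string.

  i= 0: Q-D = 13 → N
  i= 1: K-M = 24 → Y
  i= 2: B-K = 17 → R
  i= 3: J-P = 20 → U
  i= 4: G-S = 14 → O
  i= 5: D-U =  9 → J
  i= 6: A-N = 13 → N
  i= 7: S-U = 24 → Y
  i= 8: J-S = 17 → R
  i= 9: A-G = 20 → U
  i=10: S-E = 14 → O
  i=11: D-U =  9 → J
  i=12: L-Y = 13 → N
  i=13: U-W = 24 → Y
  shifts repeat with period 6: NYRUOJ

NYRUOJ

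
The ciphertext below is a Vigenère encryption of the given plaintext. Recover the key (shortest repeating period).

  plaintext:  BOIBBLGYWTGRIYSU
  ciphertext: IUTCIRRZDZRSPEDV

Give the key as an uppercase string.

HGLB

  i= 0: I-B =  7 → H
  i= 1: U-O =  6 → G
  i= 2: T-I = 11 → L
  i= 3: C-B =  1 → B
  i= 4: I-B =  7 → H
  i= 5: R-L =  6 → G
  i= 6: R-G = 11 → L
  i= 7: Z-Y =  1 → B
  i= 8: D-W =  7 → H
  i= 9: Z-T =  6 → G
  i=10: R-G = 11 → L
  i=11: S-R =  1 → B
  i=12: P-I =  7 → H
  i=13: E-Y =  6 → G
  i=14: D-S = 11 → L
  i=15: V-U =  1 → B
  shifts repeat with period 4: HGLB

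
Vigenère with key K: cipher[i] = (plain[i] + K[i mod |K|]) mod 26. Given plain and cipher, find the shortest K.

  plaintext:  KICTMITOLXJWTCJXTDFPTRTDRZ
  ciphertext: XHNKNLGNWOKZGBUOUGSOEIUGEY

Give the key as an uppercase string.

NZLRBD

  i= 0: X-K = 13 → N
  i= 1: H-I = 25 → Z
  i= 2: N-C = 11 → L
  i= 3: K-T = 17 → R
  i= 4: N-M =  1 → B
  i= 5: L-I =  3 → D
  i= 6: G-T = 13 → N
  i= 7: N-O = 25 → Z
  i= 8: W-L = 11 → L
  i= 9: O-X = 17 → R
  i=10: K-J =  1 → B
  i=11: Z-W =  3 → D
  i=12: G-T = 13 → N
  i=13: B-C = 25 → Z
  i=14: U-J = 11 → L
  i=15: O-X = 17 → R
  i=16: U-T =  1 → B
  i=17: G-D =  3 → D
  i=18: S-F = 13 → N
  i=19: O-P = 25 → Z
  i=20: E-T = 11 → L
  i=21: I-R = 17 → R
  i=22: U-T =  1 → B
  i=23: G-D =  3 → D
  i=24: E-R = 13 → N
  i=25: Y-Z = 25 → Z
  shifts repeat with period 6: NZLRBD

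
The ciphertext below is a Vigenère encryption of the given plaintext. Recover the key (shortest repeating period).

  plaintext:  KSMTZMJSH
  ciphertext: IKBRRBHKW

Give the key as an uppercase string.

  i= 0: I-K = 24 → Y
  i= 1: K-S = 18 → S
  i= 2: B-M = 15 → P
  i= 3: R-T = 24 → Y
  i= 4: R-Z = 18 → S
  i= 5: B-M = 15 → P
  i= 6: H-J = 24 → Y
  i= 7: K-S = 18 → S
  i= 8: W-H = 15 → P
  shifts repeat with period 3: YSP

YSP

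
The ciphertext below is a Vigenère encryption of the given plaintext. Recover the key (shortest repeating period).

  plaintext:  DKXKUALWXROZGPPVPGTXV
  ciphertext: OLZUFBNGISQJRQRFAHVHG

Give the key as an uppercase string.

  i= 0: O-D = 11 → L
  i= 1: L-K =  1 → B
  i= 2: Z-X =  2 → C
  i= 3: U-K = 10 → K
  i= 4: F-U = 11 → L
  i= 5: B-A =  1 → B
  i= 6: N-L =  2 → C
  i= 7: G-W = 10 → K
  i= 8: I-X = 11 → L
  i= 9: S-R =  1 → B
  i=10: Q-O =  2 → C
  i=11: J-Z = 10 → K
  i=12: R-G = 11 → L
  i=13: Q-P =  1 → B
  i=14: R-P =  2 → C
  i=15: F-V = 10 → K
  i=16: A-P = 11 → L
  i=17: H-G =  1 → B
  i=18: V-T =  2 → C
  i=19: H-X = 10 → K
  i=20: G-V = 11 → L
  shifts repeat with period 4: LBCK

LBCK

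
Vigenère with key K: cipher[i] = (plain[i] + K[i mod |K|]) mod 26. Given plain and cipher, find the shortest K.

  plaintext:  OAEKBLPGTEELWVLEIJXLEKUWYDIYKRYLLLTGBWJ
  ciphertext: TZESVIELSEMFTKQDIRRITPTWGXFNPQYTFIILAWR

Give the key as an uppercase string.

FZAIUXP

  i= 0: T-O =  5 → F
  i= 1: Z-A = 25 → Z
  i= 2: E-E =  0 → A
  i= 3: S-K =  8 → I
  i= 4: V-B = 20 → U
  i= 5: I-L = 23 → X
  i= 6: E-P = 15 → P
  i= 7: L-G =  5 → F
  i= 8: S-T = 25 → Z
  i= 9: E-E =  0 → A
  i=10: M-E =  8 → I
  i=11: F-L = 20 → U
  i=12: T-W = 23 → X
  i=13: K-V = 15 → P
  i=14: Q-L =  5 → F
  i=15: D-E = 25 → Z
  i=16: I-I =  0 → A
  i=17: R-J =  8 → I
  i=18: R-X = 20 → U
  i=19: I-L = 23 → X
  i=20: T-E = 15 → P
  i=21: P-K =  5 → F
  i=22: T-U = 25 → Z
  i=23: W-W =  0 → A
  i=24: G-Y =  8 → I
  i=25: X-D = 20 → U
  i=26: F-I = 23 → X
  i=27: N-Y = 15 → P
  i=28: P-K =  5 → F
  i=29: Q-R = 25 → Z
  i=30: Y-Y =  0 → A
  i=31: T-L =  8 → I
  i=32: F-L = 20 → U
  i=33: I-L = 23 → X
  i=34: I-T = 15 → P
  i=35: L-G =  5 → F
  i=36: A-B = 25 → Z
  i=37: W-W =  0 → A
  i=38: R-J =  8 → I
  shifts repeat with period 7: FZAIUXP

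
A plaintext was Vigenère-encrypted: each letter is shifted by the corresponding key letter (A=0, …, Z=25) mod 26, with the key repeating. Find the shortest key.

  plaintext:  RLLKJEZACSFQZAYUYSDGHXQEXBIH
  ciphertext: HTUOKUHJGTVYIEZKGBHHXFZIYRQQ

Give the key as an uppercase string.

QIJEB

  i= 0: H-R = 16 → Q
  i= 1: T-L =  8 → I
  i= 2: U-L =  9 → J
  i= 3: O-K =  4 → E
  i= 4: K-J =  1 → B
  i= 5: U-E = 16 → Q
  i= 6: H-Z =  8 → I
  i= 7: J-A =  9 → J
  i= 8: G-C =  4 → E
  i= 9: T-S =  1 → B
  i=10: V-F = 16 → Q
  i=11: Y-Q =  8 → I
  i=12: I-Z =  9 → J
  i=13: E-A =  4 → E
  i=14: Z-Y =  1 → B
  i=15: K-U = 16 → Q
  i=16: G-Y =  8 → I
  i=17: B-S =  9 → J
  i=18: H-D =  4 → E
  i=19: H-G =  1 → B
  i=20: X-H = 16 → Q
  i=21: F-X =  8 → I
  i=22: Z-Q =  9 → J
  i=23: I-E =  4 → E
  i=24: Y-X =  1 → B
  i=25: R-B = 16 → Q
  i=26: Q-I =  8 → I
  i=27: Q-H =  9 → J
  shifts repeat with period 5: QIJEB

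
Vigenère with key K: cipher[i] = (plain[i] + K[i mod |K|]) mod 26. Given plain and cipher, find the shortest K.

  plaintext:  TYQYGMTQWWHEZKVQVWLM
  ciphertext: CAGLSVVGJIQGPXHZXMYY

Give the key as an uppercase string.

JCQNM

  i= 0: C-T =  9 → J
  i= 1: A-Y =  2 → C
  i= 2: G-Q = 16 → Q
  i= 3: L-Y = 13 → N
  i= 4: S-G = 12 → M
  i= 5: V-M =  9 → J
  i= 6: V-T =  2 → C
  i= 7: G-Q = 16 → Q
  i= 8: J-W = 13 → N
  i= 9: I-W = 12 → M
  i=10: Q-H =  9 → J
  i=11: G-E =  2 → C
  i=12: P-Z = 16 → Q
  i=13: X-K = 13 → N
  i=14: H-V = 12 → M
  i=15: Z-Q =  9 → J
  i=16: X-V =  2 → C
  i=17: M-W = 16 → Q
  i=18: Y-L = 13 → N
  i=19: Y-M = 12 → M
  shifts repeat with period 5: JCQNM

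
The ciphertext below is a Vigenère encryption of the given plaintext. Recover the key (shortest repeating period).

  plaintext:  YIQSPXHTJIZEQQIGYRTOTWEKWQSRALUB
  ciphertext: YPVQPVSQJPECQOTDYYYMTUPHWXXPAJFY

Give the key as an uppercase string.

  i= 0: Y-Y =  0 → A
  i= 1: P-I =  7 → H
  i= 2: V-Q =  5 → F
  i= 3: Q-S = 24 → Y
  i= 4: P-P =  0 → A
  i= 5: V-X = 24 → Y
  i= 6: S-H = 11 → L
  i= 7: Q-T = 23 → X
  i= 8: J-J =  0 → A
  i= 9: P-I =  7 → H
  i=10: E-Z =  5 → F
  i=11: C-E = 24 → Y
  i=12: Q-Q =  0 → A
  i=13: O-Q = 24 → Y
  i=14: T-I = 11 → L
  i=15: D-G = 23 → X
  i=16: Y-Y =  0 → A
  i=17: Y-R =  7 → H
  i=18: Y-T =  5 → F
  i=19: M-O = 24 → Y
  i=20: T-T =  0 → A
  i=21: U-W = 24 → Y
  i=22: P-E = 11 → L
  i=23: H-K = 23 → X
  i=24: W-W =  0 → A
  i=25: X-Q =  7 → H
  i=26: X-S =  5 → F
  i=27: P-R = 24 → Y
  i=28: A-A =  0 → A
  i=29: J-L = 24 → Y
  i=30: F-U = 11 → L
  i=31: Y-B = 23 → X
  shifts repeat with period 8: AHFYAYLX

AHFYAYLX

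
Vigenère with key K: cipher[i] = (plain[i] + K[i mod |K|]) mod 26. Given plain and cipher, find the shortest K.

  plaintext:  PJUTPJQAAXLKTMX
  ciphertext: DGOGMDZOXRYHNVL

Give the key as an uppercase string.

  i= 0: D-P = 14 → O
  i= 1: G-J = 23 → X
  i= 2: O-U = 20 → U
  i= 3: G-T = 13 → N
  i= 4: M-P = 23 → X
  i= 5: D-J = 20 → U
  i= 6: Z-Q =  9 → J
  i= 7: O-A = 14 → O
  i= 8: X-A = 23 → X
  i= 9: R-X = 20 → U
  i=10: Y-L = 13 → N
  i=11: H-K = 23 → X
  i=12: N-T = 20 → U
  i=13: V-M =  9 → J
  i=14: L-X = 14 → O
  shifts repeat with period 7: OXUNXUJ

OXUNXUJ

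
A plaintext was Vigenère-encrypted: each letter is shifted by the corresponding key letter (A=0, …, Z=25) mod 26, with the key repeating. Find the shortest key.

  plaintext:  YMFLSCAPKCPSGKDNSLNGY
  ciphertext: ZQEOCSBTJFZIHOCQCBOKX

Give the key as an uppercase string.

  i= 0: Z-Y =  1 → B
  i= 1: Q-M =  4 → E
  i= 2: E-F = 25 → Z
  i= 3: O-L =  3 → D
  i= 4: C-S = 10 → K
  i= 5: S-C = 16 → Q
  i= 6: B-A =  1 → B
  i= 7: T-P =  4 → E
  i= 8: J-K = 25 → Z
  i= 9: F-C =  3 → D
  i=10: Z-P = 10 → K
  i=11: I-S = 16 → Q
  i=12: H-G =  1 → B
  i=13: O-K =  4 → E
  i=14: C-D = 25 → Z
  i=15: Q-N =  3 → D
  i=16: C-S = 10 → K
  i=17: B-L = 16 → Q
  i=18: O-N =  1 → B
  i=19: K-G =  4 → E
  i=20: X-Y = 25 → Z
  shifts repeat with period 6: BEZDKQ

BEZDKQ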